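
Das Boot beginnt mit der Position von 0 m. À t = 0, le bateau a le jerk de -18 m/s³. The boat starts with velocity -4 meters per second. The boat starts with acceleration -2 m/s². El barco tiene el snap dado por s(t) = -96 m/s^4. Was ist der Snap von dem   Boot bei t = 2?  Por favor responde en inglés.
From the given snap equation s(t) = -96, we substitute t = 2 to get s = -96.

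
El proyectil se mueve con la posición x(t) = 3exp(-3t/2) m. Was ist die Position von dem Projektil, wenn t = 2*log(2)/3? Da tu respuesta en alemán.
Aus der Gleichung für die Position x(t) = 3·exp(-3·t/2), setzen wir t = 2*log(2)/3 ein und erhalten x = 3/2.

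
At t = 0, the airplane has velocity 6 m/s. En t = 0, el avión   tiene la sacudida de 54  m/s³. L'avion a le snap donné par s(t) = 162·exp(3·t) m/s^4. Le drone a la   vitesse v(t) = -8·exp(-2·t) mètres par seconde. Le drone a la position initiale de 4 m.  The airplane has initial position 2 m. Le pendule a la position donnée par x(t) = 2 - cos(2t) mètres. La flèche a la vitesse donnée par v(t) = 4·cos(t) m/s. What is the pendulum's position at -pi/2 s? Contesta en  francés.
Nous avons la position x(t) = 2 - cos(2·t). En substituant t = -pi/2: x(-pi/2) = 3.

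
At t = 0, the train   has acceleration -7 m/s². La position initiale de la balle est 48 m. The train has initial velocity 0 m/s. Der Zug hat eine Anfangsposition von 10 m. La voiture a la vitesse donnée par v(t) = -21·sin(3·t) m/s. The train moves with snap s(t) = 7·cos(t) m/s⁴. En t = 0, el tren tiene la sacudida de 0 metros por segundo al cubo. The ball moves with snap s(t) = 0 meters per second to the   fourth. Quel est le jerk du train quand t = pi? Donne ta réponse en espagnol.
Debemos encontrar la antiderivada de nuestra ecuación del snap s(t) = 7·cos(t) 1 vez. Integrando el snap y usando la condición inicial j(0) = 0, obtenemos j(t) = 7·sin(t). De la ecuación de la sacudida j(t) = 7·sin(t), sustituimos t = pi para obtener j = 0.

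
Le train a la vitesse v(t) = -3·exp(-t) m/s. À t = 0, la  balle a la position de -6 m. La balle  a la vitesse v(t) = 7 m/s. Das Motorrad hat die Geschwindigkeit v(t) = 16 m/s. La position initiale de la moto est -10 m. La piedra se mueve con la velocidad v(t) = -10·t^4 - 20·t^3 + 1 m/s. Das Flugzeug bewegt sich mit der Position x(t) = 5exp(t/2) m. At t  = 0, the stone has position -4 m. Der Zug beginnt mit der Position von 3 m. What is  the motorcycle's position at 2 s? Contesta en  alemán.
Um dies zu lösen, müssen wir 1 Stammfunktion unserer Gleichung für die Geschwindigkeit v(t) = 16 finden. Mit ∫v(t)dt und Anwendung von x(0) = -10, finden wir x(t) = 16·t - 10. Mit x(t) = 16·t - 10 und Einsetzen von t = 2, finden wir x = 22.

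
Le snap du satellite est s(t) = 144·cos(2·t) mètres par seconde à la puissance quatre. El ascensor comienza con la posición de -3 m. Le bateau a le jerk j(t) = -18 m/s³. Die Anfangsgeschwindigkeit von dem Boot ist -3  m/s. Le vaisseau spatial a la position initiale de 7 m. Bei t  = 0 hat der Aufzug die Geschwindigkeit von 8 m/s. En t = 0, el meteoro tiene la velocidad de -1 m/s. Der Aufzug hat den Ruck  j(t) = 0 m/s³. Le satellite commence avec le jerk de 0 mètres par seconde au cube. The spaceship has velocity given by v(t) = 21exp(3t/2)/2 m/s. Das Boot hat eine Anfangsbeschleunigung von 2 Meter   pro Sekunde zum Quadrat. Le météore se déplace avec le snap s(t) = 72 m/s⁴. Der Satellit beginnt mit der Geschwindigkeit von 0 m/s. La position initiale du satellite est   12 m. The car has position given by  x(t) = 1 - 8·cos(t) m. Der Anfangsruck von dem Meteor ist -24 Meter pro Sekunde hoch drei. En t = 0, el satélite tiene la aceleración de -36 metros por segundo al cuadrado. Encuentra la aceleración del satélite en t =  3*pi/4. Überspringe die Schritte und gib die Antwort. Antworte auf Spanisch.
La aceleración en t = 3*pi/4 es a = 0.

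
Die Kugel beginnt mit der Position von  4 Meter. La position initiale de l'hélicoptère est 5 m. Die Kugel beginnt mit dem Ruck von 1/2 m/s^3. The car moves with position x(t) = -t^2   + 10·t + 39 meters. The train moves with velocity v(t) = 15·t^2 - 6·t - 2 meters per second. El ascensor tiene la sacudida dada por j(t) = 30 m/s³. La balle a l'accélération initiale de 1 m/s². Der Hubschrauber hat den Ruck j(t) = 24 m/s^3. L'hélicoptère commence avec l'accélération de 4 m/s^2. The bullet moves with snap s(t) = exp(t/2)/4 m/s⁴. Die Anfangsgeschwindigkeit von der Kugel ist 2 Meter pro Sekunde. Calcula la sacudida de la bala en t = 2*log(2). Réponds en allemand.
Wir müssen die Stammfunktion unserer Gleichung für den Snap s(t) = exp(t/2)/4 1-mal finden. Durch Integration von dem Snap und Verwendung der Anfangsbedingung j(0) = 1/2, erhalten wir j(t) = exp(t/2)/2. Aus der Gleichung für den Ruck j(t) = exp(t/2)/2, setzen wir t = 2*log(2) ein und erhalten j = 1.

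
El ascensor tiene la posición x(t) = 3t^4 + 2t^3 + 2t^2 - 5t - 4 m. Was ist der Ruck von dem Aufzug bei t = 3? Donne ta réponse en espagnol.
Debemos derivar nuestra ecuación de la posición x(t) = 3·t^4 + 2·t^3 + 2·t^2 - 5·t - 4 3 veces. Tomando d/dt de x(t), encontramos v(t) = 12·t^3 + 6·t^2 + 4·t - 5. Derivando la velocidad, obtenemos la aceleración: a(t) = 36·t^2 + 12·t + 4. La derivada de la aceleración da la sacudida: j(t) = 72·t + 12. Usando j(t) = 72·t + 12 y sustituyendo t = 3, encontramos j = 228.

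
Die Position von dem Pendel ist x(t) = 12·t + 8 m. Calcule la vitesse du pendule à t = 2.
En partant de la position x(t) = 12·t + 8, nous prenons 1 dérivée. En dérivant la position, nous obtenons la vitesse: v(t) = 12. Nous avons la vitesse v(t) = 12. En substituant t = 2: v(2) = 12.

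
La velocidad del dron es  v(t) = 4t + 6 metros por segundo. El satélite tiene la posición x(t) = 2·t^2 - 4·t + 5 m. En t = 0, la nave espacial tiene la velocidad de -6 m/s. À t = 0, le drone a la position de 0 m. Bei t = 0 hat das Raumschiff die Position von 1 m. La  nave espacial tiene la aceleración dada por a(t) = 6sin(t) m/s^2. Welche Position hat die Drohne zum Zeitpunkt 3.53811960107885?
Wir müssen unsere Gleichung für die Geschwindigkeit v(t) = 4·t + 6 1-mal integrieren. Das Integral von der Geschwindigkeit, mit x(0) = 0, ergibt die Position: x(t) = 2·t^2 + 6·t. Mit x(t) = 2·t^2 + 6·t und Einsetzen von t = 3.53811960107885, finden wir x = 46.2652982295498.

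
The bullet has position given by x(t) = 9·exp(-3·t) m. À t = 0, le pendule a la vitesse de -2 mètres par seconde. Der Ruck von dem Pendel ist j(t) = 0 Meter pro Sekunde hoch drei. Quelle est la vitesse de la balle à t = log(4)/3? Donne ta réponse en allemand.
Wir müssen unsere Gleichung für die Position x(t) = 9·exp(-3·t) 1-mal ableiten. Durch Ableiten von der Position erhalten wir die Geschwindigkeit: v(t) = -27·exp(-3·t). Mit v(t) = -27·exp(-3·t) und Einsetzen von t = log(4)/3, finden wir v = -27/4.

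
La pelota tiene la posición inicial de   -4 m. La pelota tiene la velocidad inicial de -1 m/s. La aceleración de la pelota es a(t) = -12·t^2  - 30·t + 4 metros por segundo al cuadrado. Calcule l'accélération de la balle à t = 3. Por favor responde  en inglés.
We have acceleration a(t) = -12·t^2 - 30·t + 4. Substituting t = 3: a(3) = -194.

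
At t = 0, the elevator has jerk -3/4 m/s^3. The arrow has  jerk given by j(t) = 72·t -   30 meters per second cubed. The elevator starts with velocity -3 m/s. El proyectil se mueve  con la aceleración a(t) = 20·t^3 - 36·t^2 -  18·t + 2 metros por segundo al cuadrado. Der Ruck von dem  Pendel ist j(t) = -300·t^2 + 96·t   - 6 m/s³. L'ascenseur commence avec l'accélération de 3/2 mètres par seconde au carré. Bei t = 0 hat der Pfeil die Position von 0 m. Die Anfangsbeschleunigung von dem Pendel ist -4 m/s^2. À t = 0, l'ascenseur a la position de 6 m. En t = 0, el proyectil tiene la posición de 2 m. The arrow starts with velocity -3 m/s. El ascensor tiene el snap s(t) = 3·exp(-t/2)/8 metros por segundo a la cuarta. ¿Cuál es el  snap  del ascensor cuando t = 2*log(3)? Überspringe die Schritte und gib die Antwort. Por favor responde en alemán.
s(2*log(3)) = 1/8.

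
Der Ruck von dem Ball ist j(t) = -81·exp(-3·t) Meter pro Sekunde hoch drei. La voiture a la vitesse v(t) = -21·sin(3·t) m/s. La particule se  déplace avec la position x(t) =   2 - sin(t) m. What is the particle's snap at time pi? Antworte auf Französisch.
En partant de la position x(t) = 2 - sin(t), nous prenons 4 dérivées. En dérivant la position, nous obtenons la vitesse: v(t) = -cos(t). En dérivant la vitesse, nous obtenons l'accélération: a(t) = sin(t). En dérivant l'accélération, nous obtenons le jerk: j(t) = cos(t). La dérivée du jerk donne le snap: s(t) = -sin(t). De l'équation du snap s(t) = -sin(t), nous substituons t = pi pour obtenir s = 0.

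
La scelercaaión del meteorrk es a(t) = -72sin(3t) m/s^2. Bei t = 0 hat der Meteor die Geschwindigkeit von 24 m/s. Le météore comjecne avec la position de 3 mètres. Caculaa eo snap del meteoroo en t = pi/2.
Para resolver esto, necesitamos tomar 2 derivadas de nuestra ecuación de la aceleración a(t) = -72·sin(3·t). La derivada de la aceleración da la sacudida: j(t) = -216·cos(3·t). Tomando d/dt de j(t), encontramos s(t) = 648·sin(3·t). Tenemos el snap s(t) = 648·sin(3·t). Sustituyendo t = pi/2: s(pi/2) = -648.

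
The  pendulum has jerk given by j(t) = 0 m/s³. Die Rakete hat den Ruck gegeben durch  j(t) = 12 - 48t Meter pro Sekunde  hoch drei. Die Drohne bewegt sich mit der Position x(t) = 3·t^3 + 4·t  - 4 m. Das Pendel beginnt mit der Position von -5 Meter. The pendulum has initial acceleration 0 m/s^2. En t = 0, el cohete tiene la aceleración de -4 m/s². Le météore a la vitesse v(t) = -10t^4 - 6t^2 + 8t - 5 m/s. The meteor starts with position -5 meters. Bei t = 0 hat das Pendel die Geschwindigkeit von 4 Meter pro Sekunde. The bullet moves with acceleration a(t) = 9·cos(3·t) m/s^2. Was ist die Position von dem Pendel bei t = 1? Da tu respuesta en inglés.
Starting from jerk j(t) = 0, we take 3 antiderivatives. Integrating jerk and using the initial condition a(0) = 0, we get a(t) = 0. Taking ∫a(t)dt and applying v(0) = 4, we find v(t) = 4. Integrating velocity and using the initial condition x(0) = -5, we get x(t) = 4·t - 5. From the given position equation x(t) = 4·t - 5, we substitute t = 1 to get x = -1.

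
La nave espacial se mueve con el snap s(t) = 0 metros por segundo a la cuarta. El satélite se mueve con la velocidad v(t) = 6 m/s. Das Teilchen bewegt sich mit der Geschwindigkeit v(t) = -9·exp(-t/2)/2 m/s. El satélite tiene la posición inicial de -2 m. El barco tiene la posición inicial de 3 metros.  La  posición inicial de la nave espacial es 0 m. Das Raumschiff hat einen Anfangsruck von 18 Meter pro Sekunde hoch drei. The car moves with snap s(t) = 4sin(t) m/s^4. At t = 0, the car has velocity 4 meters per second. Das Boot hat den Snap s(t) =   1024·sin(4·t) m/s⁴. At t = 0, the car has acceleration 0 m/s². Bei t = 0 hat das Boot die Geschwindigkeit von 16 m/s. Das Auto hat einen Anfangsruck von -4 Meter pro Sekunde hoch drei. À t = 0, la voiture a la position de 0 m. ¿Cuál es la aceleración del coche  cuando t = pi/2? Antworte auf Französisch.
Nous devons trouver la primitive de notre équation du snap s(t) = 4·sin(t) 2 fois. L'intégrale du snap, avec j(0) = -4, donne le jerk: j(t) = -4·cos(t). L'intégrale du jerk est l'accélération. En utilisant a(0) = 0, nous obtenons a(t) = -4·sin(t). Nous avons l'accélération a(t) = -4·sin(t). En substituant t = pi/2: a(pi/2) = -4.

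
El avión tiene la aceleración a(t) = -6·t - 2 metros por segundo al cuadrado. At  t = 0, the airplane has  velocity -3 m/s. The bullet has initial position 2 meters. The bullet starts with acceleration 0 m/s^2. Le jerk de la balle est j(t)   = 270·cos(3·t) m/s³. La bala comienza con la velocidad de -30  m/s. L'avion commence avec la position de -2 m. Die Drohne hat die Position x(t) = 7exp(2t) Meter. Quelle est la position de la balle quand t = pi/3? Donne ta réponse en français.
En partant du jerk j(t) = 270·cos(3·t), nous prenons 3 intégrales. En prenant ∫j(t)dt et en appliquant a(0) = 0, nous trouvons a(t) = 90·sin(3·t). En intégrant l'accélération et en utilisant la condition initiale v(0) = -30, nous obtenons v(t) = -30·cos(3·t). L'intégrale de la vitesse est la position. En utilisant x(0) = 2, nous obtenons x(t) = 2 - 10·sin(3·t). Nous avons la position x(t) = 2 - 10·sin(3·t). En substituant t = pi/3: x(pi/3) = 2.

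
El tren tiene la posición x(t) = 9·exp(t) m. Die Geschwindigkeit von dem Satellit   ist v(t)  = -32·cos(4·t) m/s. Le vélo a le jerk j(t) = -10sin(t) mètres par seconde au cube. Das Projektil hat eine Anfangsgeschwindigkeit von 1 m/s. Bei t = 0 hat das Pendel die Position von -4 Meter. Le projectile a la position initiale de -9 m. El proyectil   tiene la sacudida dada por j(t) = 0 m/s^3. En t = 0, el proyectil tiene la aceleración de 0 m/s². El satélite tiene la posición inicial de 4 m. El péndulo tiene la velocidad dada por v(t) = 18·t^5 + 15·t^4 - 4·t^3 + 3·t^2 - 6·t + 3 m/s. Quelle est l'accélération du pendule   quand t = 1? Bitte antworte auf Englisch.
Starting from velocity v(t) = 18·t^5 + 15·t^4 - 4·t^3 + 3·t^2 - 6·t + 3, we take 1 derivative. The derivative of velocity gives acceleration: a(t) = 90·t^4 + 60·t^3 - 12·t^2 + 6·t - 6. We have acceleration a(t) = 90·t^4 + 60·t^3 - 12·t^2 + 6·t - 6. Substituting t = 1: a(1) = 138.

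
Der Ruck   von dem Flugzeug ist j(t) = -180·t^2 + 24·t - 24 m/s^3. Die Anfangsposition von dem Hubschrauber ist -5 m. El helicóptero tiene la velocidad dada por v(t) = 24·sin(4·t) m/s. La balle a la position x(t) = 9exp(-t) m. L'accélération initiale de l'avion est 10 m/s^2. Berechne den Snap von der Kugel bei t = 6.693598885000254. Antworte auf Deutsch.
Ausgehend von der Position x(t) = 9·exp(-t), nehmen wir 4 Ableitungen. Die Ableitung von der Position ergibt die Geschwindigkeit: v(t) = -9·exp(-t). Mit d/dt von v(t) finden wir a(t) = 9·exp(-t). Durch Ableiten von der Beschleunigung erhalten wir den Ruck: j(t) = -9·exp(-t). Durch Ableiten von dem Ruck erhalten wir den Snap: s(t) = 9·exp(-t). Mit s(t) = 9·exp(-t) und Einsetzen von t = 6.693598885000254, finden wir s = 0.0111493474476395.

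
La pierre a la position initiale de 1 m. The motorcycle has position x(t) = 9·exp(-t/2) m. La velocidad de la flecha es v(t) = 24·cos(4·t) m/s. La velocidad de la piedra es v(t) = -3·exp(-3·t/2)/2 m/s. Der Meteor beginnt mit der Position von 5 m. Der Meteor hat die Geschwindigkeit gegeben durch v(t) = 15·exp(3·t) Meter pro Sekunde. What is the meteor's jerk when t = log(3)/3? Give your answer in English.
We must differentiate our velocity equation v(t) = 15·exp(3·t) 2 times. Taking d/dt of v(t), we find a(t) = 45·exp(3·t). The derivative of acceleration gives jerk: j(t) = 135·exp(3·t). We have jerk j(t) = 135·exp(3·t). Substituting t = log(3)/3: j(log(3)/3) = 405.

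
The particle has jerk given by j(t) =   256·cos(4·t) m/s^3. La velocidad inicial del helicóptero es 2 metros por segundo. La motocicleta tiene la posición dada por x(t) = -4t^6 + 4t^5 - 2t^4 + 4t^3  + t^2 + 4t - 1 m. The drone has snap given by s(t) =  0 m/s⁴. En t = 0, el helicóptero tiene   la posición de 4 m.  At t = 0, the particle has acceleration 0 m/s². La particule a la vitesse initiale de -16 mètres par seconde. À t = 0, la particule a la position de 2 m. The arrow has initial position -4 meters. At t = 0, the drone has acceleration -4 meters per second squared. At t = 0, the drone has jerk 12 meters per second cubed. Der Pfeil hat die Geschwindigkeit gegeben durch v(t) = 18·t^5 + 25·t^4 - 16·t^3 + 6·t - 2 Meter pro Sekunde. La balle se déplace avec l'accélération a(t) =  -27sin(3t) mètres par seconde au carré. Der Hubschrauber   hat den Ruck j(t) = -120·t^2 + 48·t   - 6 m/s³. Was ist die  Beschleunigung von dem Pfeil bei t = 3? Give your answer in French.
En partant de la vitesse v(t) = 18·t^5 + 25·t^4 - 16·t^3 + 6·t - 2, nous prenons 1 dérivée. En dérivant la vitesse, nous obtenons l'accélération: a(t) = 90·t^4 + 100·t^3 - 48·t^2 + 6. Nous avons l'accélération a(t) = 90·t^4 + 100·t^3 - 48·t^2 + 6. En substituant t = 3: a(3) = 9564.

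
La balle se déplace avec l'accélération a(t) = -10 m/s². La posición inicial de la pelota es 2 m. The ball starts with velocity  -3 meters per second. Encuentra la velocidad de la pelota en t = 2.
Debemos encontrar la integral de nuestra ecuación de la aceleración a(t) = -10 1 vez. Tomando ∫a(t)dt y aplicando v(0) = -3, encontramos v(t) = -10·t - 3. Usando v(t) = -10·t - 3 y sustituyendo t = 2, encontramos v = -23.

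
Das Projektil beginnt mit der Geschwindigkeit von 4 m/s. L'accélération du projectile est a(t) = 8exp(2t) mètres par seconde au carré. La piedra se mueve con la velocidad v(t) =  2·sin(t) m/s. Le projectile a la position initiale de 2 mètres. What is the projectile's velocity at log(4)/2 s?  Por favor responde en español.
Partiendo de la aceleración a(t) = 8·exp(2·t), tomamos 1 antiderivada. La antiderivada de la aceleración es la velocidad. Usando v(0) = 4, obtenemos v(t) = 4·exp(2·t). Usando v(t) = 4·exp(2·t) y sustituyendo t = log(4)/2, encontramos v = 16.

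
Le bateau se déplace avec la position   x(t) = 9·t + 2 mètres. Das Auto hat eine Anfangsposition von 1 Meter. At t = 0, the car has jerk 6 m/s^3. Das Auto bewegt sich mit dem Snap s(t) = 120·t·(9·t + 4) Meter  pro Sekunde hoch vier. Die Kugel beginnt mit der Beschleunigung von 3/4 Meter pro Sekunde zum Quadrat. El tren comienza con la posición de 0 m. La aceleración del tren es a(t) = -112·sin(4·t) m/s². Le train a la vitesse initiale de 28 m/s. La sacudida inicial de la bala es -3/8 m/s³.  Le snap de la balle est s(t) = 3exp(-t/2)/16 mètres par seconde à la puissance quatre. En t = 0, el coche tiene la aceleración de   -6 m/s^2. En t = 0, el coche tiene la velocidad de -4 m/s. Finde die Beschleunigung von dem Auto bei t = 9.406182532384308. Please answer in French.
Nous devons trouver l'intégrale de notre équation du snap s(t) = 120·t·(9·t + 4) 2 fois. La primitive du snap, avec j(0) = 6, donne le jerk: j(t) = 360·t^3 + 240·t^2 + 6. La primitive du jerk est l'accélération. En utilisant a(0) = -6, nous obtenons a(t) = 90·t^4 + 80·t^3 + 6·t - 6. De l'équation de l'accélération a(t) = 90·t^4 + 80·t^3 + 6·t - 6, nous substituons t = 9.406182532384308 pour obtenir a = 771152.881714643.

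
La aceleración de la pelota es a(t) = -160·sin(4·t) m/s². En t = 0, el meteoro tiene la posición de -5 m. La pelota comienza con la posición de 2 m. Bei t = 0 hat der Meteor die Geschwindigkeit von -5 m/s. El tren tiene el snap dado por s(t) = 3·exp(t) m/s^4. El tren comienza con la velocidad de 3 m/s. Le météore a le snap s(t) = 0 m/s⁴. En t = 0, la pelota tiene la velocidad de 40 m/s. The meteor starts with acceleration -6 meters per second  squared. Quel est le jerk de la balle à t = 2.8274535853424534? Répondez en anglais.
Starting from acceleration a(t) = -160·sin(4·t), we take 1 derivative. Taking d/dt of a(t), we find j(t) = -640·cos(4·t). Using j(t) = -640·cos(4·t) and substituting t = 2.8274535853424534, we find j = -197.820049756776.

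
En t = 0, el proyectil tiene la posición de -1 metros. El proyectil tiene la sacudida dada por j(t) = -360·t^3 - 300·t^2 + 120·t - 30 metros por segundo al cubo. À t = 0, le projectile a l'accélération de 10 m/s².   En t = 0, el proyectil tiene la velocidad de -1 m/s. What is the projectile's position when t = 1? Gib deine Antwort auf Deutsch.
Um dies zu lösen, müssen wir 3 Stammfunktionen unserer Gleichung für den Ruck j(t) = -360·t^3 - 300·t^2 + 120·t - 30 finden. Die Stammfunktion von dem Ruck ist die Beschleunigung. Mit a(0) = 10 erhalten wir a(t) = -90·t^4 - 100·t^3 + 60·t^2 - 30·t + 10. Das Integral von der Beschleunigung, mit v(0) = -1, ergibt die Geschwindigkeit: v(t) = -18·t^5 - 25·t^4 + 20·t^3 - 15·t^2 + 10·t - 1. Die Stammfunktion von der Geschwindigkeit, mit x(0) = -1, ergibt die Position: x(t) = -3·t^6 - 5·t^5 + 5·t^4 - 5·t^3 + 5·t^2 - t - 1. Aus der Gleichung für die Position x(t) = -3·t^6 - 5·t^5 + 5·t^4 - 5·t^3 + 5·t^2 - t - 1, setzen wir t = 1 ein und erhalten x = -5.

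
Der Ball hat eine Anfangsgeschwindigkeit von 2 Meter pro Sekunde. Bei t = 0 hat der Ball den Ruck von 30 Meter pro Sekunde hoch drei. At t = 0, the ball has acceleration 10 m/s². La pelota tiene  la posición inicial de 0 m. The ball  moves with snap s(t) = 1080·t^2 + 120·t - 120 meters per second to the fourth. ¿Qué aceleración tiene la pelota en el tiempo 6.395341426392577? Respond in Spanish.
Partiendo del snap s(t) = 1080·t^2 + 120·t - 120, tomamos 2 integrales. La antiderivada del snap es la sacudida. Usando j(0) = 30, obtenemos j(t) = 360·t^3 + 60·t^2 - 120·t + 30. La integral de la sacudida, con a(0) = 10, da la aceleración: a(t) = 90·t^4 + 20·t^3 - 60·t^2 + 30·t + 10. Usando a(t) = 90·t^4 + 20·t^3 - 60·t^2 + 30·t + 10 y sustituyendo t = 6.395341426392577, encontramos a = 153535.061770677.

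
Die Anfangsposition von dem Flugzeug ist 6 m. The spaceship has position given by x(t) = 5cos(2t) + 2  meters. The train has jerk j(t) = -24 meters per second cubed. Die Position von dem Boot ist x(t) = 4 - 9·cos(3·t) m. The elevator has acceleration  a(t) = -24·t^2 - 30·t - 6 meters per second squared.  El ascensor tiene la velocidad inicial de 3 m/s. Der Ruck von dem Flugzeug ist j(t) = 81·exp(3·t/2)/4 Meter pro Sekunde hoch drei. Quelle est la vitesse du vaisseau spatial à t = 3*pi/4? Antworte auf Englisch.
Starting from position x(t) = 5·cos(2·t) + 2, we take 1 derivative. The derivative of position gives velocity: v(t) = -10·sin(2·t). From the given velocity equation v(t) = -10·sin(2·t), we substitute t = 3*pi/4 to get v = 10.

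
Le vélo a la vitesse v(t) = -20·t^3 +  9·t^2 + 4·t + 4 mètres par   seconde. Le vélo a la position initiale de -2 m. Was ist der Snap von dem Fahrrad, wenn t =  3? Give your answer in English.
We must differentiate our velocity equation v(t) = -20·t^3 + 9·t^2 + 4·t + 4 3 times. The derivative of velocity gives acceleration: a(t) = -60·t^2 + 18·t + 4. The derivative of acceleration gives jerk: j(t) = 18 - 120·t. Differentiating jerk, we get snap: s(t) = -120. From the given snap equation s(t) = -120, we substitute t = 3 to get s = -120.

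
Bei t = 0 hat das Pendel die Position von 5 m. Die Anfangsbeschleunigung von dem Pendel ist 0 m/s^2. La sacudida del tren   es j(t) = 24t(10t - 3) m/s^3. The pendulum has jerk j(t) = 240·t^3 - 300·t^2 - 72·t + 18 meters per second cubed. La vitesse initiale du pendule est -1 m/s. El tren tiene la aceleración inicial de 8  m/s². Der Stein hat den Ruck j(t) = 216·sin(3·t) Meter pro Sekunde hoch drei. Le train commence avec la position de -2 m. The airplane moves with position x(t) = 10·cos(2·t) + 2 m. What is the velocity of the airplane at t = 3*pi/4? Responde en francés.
Pour résoudre ceci, nous devons prendre 1 dérivée de notre équation de la position x(t) = 10·cos(2·t) + 2. En dérivant la position, nous obtenons la vitesse: v(t) = -20·sin(2·t). En utilisant v(t) = -20·sin(2·t) et en substituant t = 3*pi/4, nous trouvons v = 20.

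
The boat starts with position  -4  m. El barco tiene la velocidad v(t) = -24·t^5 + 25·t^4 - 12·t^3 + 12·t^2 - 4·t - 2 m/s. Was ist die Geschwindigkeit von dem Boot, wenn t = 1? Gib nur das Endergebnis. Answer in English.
v(1) = -5.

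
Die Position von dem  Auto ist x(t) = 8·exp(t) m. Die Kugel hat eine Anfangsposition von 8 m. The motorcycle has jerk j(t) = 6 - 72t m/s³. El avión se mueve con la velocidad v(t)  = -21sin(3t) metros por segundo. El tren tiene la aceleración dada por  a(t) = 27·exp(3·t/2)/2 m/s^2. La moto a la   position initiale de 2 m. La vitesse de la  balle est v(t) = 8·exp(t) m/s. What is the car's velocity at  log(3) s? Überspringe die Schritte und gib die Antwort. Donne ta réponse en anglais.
v(log(3)) = 24.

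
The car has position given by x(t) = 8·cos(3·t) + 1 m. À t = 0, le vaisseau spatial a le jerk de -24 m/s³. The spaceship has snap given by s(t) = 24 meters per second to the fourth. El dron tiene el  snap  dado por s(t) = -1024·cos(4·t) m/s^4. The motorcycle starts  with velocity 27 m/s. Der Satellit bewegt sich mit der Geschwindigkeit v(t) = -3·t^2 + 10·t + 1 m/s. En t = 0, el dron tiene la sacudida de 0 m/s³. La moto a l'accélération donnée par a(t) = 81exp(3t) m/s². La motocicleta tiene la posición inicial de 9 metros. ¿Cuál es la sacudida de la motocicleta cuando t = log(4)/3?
Para resolver esto, necesitamos tomar 1 derivada de nuestra ecuación de la aceleración a(t) = 81·exp(3·t). Tomando d/dt de a(t), encontramos j(t) = 243·exp(3·t). Usando j(t) = 243·exp(3·t) y sustituyendo t = log(4)/3, encontramos j = 972.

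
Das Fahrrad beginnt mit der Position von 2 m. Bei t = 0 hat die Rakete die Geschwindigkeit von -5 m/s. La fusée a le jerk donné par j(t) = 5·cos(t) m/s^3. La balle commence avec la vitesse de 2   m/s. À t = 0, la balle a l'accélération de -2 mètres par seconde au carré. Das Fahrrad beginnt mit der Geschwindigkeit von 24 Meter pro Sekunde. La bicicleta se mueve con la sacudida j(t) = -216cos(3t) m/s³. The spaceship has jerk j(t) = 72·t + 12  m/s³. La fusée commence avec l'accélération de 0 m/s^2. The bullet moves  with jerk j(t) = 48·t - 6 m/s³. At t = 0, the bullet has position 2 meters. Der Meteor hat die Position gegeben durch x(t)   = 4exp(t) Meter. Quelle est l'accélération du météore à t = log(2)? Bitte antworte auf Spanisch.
Partiendo de la posición x(t) = 4·exp(t), tomamos 2 derivadas. Derivando la posición, obtenemos la velocidad: v(t) = 4·exp(t). Tomando d/dt de v(t), encontramos a(t) = 4·exp(t). De la ecuación de la aceleración a(t) = 4·exp(t), sustituimos t = log(2) para obtener a = 8.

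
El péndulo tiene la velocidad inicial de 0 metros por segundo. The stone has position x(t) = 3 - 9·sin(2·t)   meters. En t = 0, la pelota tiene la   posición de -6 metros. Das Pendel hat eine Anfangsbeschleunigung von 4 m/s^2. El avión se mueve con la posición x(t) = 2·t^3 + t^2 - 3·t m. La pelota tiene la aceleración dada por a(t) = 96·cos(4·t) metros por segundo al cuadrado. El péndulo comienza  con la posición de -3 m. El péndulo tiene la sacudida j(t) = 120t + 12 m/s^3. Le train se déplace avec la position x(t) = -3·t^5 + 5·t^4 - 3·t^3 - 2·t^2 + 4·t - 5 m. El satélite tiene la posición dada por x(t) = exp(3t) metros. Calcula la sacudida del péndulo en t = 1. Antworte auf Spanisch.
Usando j(t) = 120·t + 12 y sustituyendo t = 1, encontramos j = 132.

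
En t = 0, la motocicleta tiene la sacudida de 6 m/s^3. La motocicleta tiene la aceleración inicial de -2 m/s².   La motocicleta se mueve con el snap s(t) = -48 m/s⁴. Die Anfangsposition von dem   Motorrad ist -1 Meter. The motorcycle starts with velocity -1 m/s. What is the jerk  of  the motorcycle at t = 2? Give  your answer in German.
Wir müssen das Integral unserer Gleichung für den Snap s(t) = -48 1-mal finden. Die Stammfunktion von dem Snap ist der Ruck. Mit j(0) = 6 erhalten wir j(t) = 6 - 48·t. Wir haben den Ruck j(t) = 6 - 48·t. Durch Einsetzen von t = 2: j(2) = -90.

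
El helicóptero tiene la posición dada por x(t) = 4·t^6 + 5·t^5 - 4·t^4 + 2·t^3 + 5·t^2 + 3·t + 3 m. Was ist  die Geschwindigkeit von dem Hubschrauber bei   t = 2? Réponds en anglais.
We must differentiate our position equation x(t) = 4·t^6 + 5·t^5 - 4·t^4 + 2·t^3 + 5·t^2 + 3·t + 3 1 time. Taking d/dt of x(t), we find v(t) = 24·t^5 + 25·t^4 - 16·t^3 + 6·t^2 + 10·t + 3. We have velocity v(t) = 24·t^5 + 25·t^4 - 16·t^3 + 6·t^2 + 10·t + 3. Substituting t = 2: v(2) = 1087.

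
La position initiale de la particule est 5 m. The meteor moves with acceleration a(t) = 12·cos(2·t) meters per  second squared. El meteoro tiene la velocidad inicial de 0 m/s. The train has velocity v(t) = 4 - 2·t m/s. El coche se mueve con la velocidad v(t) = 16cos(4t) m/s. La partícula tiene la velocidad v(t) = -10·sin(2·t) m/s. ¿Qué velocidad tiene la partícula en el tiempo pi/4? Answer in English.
Using v(t) = -10·sin(2·t) and substituting t = pi/4, we find v = -10.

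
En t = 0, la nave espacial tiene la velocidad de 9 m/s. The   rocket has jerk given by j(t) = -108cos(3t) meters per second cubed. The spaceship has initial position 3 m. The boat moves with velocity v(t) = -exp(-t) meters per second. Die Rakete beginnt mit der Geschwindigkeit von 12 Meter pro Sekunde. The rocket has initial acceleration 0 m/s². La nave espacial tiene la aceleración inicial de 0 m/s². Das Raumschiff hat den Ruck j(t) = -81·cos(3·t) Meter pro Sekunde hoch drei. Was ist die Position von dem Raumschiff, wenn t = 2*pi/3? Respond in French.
Pour résoudre ceci, nous devons prendre 3 intégrales de notre équation du jerk j(t) = -81·cos(3·t). La primitive du jerk, avec a(0) = 0, donne l'accélération: a(t) = -27·sin(3·t). L'intégrale de l'accélération est la vitesse. En utilisant v(0) = 9, nous obtenons v(t) = 9·cos(3·t). En prenant ∫v(t)dt et en appliquant x(0) = 3, nous trouvons x(t) = 3·sin(3·t) + 3. Nous avons la position x(t) = 3·sin(3·t) + 3. En substituant t = 2*pi/3: x(2*pi/3) = 3.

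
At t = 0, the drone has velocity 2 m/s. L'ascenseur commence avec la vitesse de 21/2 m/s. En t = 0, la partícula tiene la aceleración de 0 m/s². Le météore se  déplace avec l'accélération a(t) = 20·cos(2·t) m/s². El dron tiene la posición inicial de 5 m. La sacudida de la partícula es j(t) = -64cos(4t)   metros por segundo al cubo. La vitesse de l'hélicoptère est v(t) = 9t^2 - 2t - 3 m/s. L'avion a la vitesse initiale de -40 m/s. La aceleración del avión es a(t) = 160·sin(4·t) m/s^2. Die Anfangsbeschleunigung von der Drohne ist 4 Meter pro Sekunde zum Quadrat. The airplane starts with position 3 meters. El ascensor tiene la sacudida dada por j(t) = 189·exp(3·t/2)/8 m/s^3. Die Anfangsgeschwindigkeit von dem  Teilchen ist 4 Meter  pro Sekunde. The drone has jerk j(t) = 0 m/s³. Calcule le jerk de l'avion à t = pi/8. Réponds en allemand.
Wir müssen unsere Gleichung für die Beschleunigung a(t) = 160·sin(4·t) 1-mal ableiten. Durch Ableiten von der Beschleunigung erhalten wir den Ruck: j(t) = 640·cos(4·t). Mit j(t) = 640·cos(4·t) und Einsetzen von t = pi/8, finden wir j = 0.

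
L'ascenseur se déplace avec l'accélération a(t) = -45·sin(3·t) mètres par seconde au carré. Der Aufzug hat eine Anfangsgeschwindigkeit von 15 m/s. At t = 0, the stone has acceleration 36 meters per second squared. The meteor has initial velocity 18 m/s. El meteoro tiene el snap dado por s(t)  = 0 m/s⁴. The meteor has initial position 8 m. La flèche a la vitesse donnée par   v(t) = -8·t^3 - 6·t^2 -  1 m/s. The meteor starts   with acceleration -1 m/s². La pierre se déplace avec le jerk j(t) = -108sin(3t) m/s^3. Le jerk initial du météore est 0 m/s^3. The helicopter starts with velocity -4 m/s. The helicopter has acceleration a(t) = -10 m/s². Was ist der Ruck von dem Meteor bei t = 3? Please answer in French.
Nous devons intégrer notre équation du snap s(t) = 0 1 fois. L'intégrale du snap est le jerk. En utilisant j(0) = 0, nous obtenons j(t) = 0. De l'équation du jerk j(t) = 0, nous substituons t = 3 pour obtenir j = 0.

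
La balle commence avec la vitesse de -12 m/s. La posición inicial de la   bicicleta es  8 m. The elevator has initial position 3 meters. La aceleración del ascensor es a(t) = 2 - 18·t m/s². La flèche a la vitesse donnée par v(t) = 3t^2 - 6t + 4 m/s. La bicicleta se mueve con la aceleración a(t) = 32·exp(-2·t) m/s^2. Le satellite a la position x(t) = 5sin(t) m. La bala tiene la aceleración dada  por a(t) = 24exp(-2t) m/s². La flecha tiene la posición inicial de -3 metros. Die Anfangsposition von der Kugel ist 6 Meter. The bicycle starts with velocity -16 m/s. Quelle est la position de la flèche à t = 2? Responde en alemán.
Um dies zu lösen, müssen wir 1 Stammfunktion unserer Gleichung für die Geschwindigkeit v(t) = 3·t^2 - 6·t + 4 finden. Mit ∫v(t)dt und Anwendung von x(0) = -3, finden wir x(t) = t^3 - 3·t^2 + 4·t - 3. Aus der Gleichung für die Position x(t) = t^3 - 3·t^2 + 4·t - 3, setzen wir t = 2 ein und erhalten x = 1.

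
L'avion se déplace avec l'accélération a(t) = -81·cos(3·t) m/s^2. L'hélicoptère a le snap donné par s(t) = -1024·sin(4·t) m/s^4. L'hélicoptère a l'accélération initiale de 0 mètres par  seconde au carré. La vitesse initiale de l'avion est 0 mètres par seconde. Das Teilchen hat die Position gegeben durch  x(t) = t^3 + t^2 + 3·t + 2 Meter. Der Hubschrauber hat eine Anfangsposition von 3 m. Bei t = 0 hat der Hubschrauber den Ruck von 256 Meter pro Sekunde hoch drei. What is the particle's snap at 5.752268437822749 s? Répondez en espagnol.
Para resolver esto, necesitamos tomar 4 derivadas de nuestra ecuación de la posición x(t) = t^3 + t^2 + 3·t + 2. Tomando d/dt de x(t), encontramos v(t) = 3·t^2 + 2·t + 3. Tomando d/dt de v(t), encontramos a(t) = 6·t + 2. Tomando d/dt de a(t), encontramos j(t) = 6. Tomando d/dt de j(t), encontramos s(t) = 0. Usando s(t) = 0 y sustituyendo t = 5.752268437822749, encontramos s = 0.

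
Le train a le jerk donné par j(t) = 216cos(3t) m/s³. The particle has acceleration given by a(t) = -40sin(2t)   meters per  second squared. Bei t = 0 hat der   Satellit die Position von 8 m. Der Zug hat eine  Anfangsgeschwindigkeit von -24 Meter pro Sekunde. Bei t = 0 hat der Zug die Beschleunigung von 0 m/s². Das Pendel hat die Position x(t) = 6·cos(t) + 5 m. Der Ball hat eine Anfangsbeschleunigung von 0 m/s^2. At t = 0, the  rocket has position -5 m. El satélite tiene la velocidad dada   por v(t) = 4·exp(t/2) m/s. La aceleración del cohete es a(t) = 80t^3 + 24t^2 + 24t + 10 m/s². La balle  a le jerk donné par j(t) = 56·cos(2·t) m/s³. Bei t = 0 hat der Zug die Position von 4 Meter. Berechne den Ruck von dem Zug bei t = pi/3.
Mit j(t) = 216·cos(3·t) und Einsetzen von t = pi/3, finden wir j = -216.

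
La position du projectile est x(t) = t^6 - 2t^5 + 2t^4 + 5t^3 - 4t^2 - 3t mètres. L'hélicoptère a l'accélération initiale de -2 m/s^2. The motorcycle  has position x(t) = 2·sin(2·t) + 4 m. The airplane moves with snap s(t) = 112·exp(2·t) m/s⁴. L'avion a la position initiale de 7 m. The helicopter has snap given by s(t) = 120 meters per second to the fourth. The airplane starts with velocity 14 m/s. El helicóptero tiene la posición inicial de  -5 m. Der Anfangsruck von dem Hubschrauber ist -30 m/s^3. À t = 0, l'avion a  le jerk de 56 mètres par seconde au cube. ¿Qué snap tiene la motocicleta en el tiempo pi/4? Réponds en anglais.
To solve this, we need to take 4 derivatives of our position equation x(t) = 2·sin(2·t) + 4. Differentiating position, we get velocity: v(t) = 4·cos(2·t). Taking d/dt of v(t), we find a(t) = -8·sin(2·t). Taking d/dt of a(t), we find j(t) = -16·cos(2·t). Differentiating jerk, we get snap: s(t) = 32·sin(2·t). Using s(t) = 32·sin(2·t) and substituting t = pi/4, we find s = 32.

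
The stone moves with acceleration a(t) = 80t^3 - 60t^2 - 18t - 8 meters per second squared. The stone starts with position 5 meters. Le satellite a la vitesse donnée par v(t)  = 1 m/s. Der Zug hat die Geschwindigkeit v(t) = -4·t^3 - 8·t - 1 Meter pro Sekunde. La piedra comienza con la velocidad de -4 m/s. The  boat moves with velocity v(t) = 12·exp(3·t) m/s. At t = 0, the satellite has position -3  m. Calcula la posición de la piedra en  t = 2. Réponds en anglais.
We need to integrate our acceleration equation a(t) = 80·t^3 - 60·t^2 - 18·t - 8 2 times. Taking ∫a(t)dt and applying v(0) = -4, we find v(t) = 20·t^4 - 20·t^3 - 9·t^2 - 8·t - 4. Finding the antiderivative of v(t) and using x(0) = 5: x(t) = 4·t^5 - 5·t^4 - 3·t^3 - 4·t^2 - 4·t + 5. We have position x(t) = 4·t^5 - 5·t^4 - 3·t^3 - 4·t^2 - 4·t + 5. Substituting t = 2: x(2) = 5.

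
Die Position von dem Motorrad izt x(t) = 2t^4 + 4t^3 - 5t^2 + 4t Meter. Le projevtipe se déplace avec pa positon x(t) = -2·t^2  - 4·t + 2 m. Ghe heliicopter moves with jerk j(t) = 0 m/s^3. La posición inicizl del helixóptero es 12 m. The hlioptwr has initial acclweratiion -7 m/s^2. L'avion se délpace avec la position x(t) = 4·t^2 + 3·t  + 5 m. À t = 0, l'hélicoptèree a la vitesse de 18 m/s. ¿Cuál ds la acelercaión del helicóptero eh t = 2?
Partiendo de la sacudida j(t) = 0, tomamos 1 antiderivada. Integrando la sacudida y usando la condición inicial a(0) = -7, obtenemos a(t) = -7. Tenemos la aceleración a(t) = -7. Sustituyendo t = 2: a(2) = -7.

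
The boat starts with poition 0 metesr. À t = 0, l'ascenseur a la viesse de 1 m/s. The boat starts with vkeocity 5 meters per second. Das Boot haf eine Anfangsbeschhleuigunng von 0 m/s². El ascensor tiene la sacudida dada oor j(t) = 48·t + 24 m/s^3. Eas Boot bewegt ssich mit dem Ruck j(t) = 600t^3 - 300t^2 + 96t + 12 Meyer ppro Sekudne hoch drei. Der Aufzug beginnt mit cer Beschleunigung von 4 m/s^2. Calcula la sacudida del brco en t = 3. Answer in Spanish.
Tenemos la sacudida j(t) = 600·t^3 - 300·t^2 + 96·t + 12. Sustituyendo t = 3: j(3) = 13800.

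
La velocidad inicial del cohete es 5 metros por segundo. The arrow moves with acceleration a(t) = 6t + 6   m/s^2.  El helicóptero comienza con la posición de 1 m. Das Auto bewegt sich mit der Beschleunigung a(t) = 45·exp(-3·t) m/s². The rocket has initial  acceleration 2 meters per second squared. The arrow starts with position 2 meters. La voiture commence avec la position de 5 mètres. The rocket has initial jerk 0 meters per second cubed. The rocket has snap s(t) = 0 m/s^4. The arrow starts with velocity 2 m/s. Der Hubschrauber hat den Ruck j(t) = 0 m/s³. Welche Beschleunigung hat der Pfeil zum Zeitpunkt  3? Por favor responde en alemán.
Mit a(t) = 6·t + 6 und Einsetzen von t = 3, finden wir a = 24.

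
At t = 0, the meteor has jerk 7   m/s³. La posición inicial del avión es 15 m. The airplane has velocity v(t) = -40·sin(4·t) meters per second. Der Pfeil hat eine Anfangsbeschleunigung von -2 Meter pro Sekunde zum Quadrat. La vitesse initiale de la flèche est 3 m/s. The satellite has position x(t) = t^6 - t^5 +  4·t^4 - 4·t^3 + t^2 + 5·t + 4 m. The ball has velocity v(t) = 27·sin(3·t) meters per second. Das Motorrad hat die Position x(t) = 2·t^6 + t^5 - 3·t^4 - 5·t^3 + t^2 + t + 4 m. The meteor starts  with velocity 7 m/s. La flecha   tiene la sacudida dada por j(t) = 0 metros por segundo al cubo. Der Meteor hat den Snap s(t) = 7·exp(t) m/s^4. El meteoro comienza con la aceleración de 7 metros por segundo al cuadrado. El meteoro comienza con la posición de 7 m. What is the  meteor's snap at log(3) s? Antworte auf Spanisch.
De la ecuación del snap s(t) = 7·exp(t), sustituimos t = log(3) para obtener s = 21.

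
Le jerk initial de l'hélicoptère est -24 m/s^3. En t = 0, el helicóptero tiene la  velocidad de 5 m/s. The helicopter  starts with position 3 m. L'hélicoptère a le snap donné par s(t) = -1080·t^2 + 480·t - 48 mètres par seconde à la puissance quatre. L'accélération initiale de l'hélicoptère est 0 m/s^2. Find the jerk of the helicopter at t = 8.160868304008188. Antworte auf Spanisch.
Debemos encontrar la integral de nuestra ecuación del snap s(t) = -1080·t^2 + 480·t - 48 1 vez. Integrando el snap y usando la condición inicial j(0) = -24, obtenemos j(t) = -360·t^3 + 240·t^2 - 48·t - 24. De la ecuación de la sacudida j(t) = -360·t^3 + 240·t^2 - 48·t - 24, sustituimos t = 8.160868304008188 para obtener j = -180096.083596004.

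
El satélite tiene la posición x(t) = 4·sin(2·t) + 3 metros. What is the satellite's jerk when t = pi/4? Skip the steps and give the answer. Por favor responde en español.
La respuesta es 0.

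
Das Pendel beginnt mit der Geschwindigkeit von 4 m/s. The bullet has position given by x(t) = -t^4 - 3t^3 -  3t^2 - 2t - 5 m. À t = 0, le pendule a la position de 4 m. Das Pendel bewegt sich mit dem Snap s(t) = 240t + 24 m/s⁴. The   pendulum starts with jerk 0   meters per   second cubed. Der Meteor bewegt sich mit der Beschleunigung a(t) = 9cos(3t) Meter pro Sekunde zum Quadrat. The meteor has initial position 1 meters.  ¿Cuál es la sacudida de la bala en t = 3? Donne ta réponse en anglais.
We must differentiate our position equation x(t) = -t^4 - 3·t^3 - 3·t^2 - 2·t - 5 3 times. Differentiating position, we get velocity: v(t) = -4·t^3 - 9·t^2 - 6·t - 2. Taking d/dt of v(t), we find a(t) = -12·t^2 - 18·t - 6. Differentiating acceleration, we get jerk: j(t) = -24·t - 18. We have jerk j(t) = -24·t - 18. Substituting t = 3: j(3) = -90.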